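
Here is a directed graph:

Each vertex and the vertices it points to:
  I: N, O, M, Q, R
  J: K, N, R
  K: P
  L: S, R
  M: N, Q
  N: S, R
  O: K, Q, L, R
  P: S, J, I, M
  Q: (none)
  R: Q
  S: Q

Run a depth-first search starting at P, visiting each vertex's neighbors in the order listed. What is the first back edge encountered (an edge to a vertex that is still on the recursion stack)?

DFS from P (visiting each vertex's neighbors in the order listed); mark gray on enter, black on exit:
P gray
  S gray
    Q gray
    Q black
  S black
  J gray
    K gray
      K→P: P is gray → back edge
First back edge: K → P.

K->P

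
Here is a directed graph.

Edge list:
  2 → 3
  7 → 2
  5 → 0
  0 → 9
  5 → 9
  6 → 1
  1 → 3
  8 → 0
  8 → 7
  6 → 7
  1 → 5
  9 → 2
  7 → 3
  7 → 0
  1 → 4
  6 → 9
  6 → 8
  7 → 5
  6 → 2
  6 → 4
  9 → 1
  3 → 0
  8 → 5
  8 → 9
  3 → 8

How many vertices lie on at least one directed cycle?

A vertex is on a directed cycle iff it belongs to a strongly connected component of size ≥ 2 (or has a self-loop).
The vertices on cycles are {0, 1, 2, 3, 5, 7, 8, 9} — 8 in total.

8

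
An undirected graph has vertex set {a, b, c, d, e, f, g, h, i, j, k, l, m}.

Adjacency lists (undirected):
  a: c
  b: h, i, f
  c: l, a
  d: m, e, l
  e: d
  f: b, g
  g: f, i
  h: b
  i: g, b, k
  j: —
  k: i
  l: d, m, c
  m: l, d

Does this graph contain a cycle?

DFS, tracking each vertex's parent; an edge to a visited non-parent vertex closes a cycle.
Start from a:
visit a (parent –)
  visit c (parent a)
    visit l (parent c)
      visit d (parent l)
        visit m (parent d)
          m–l: l visited and ≠ parent → cycle
Cycle: l – d – m – l.

Yes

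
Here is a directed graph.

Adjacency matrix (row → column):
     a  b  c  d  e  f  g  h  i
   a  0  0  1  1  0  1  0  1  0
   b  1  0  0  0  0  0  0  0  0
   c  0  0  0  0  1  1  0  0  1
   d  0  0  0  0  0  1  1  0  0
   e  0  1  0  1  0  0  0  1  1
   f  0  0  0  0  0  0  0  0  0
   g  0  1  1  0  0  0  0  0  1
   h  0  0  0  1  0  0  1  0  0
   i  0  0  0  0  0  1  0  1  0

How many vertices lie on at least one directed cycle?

8

A vertex is on a directed cycle iff it belongs to a strongly connected component of size ≥ 2 (or has a self-loop).
The vertices on cycles are {a, b, c, d, e, g, h, i} — 8 in total.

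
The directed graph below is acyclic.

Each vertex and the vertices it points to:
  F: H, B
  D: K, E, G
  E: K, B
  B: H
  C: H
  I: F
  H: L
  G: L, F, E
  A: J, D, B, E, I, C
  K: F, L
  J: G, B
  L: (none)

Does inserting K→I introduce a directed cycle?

Adding K→I creates a cycle iff I can already reach K.
Explore from I: no path reaches K. The graph stays acyclic.

No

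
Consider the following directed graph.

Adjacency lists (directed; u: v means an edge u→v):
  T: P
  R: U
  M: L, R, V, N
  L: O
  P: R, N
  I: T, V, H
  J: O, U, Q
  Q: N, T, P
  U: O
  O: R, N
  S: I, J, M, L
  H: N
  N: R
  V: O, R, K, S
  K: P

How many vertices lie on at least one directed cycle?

8

A vertex is on a directed cycle iff it belongs to a strongly connected component of size ≥ 2 (or has a self-loop).
The vertices on cycles are {I, M, N, O, R, S, U, V} — 8 in total.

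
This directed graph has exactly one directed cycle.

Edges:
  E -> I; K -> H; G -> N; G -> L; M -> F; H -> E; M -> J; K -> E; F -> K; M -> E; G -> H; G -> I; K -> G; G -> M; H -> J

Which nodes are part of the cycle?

DFS with gray/black marking from G:
G gray
  M gray
    E gray
      I gray
      I black
    E black
    J gray
    J black
    F gray
      K gray
        K→E: E black — skip
        H gray
          H→J: J black — skip
          H→E: E black — skip
        H black
        K→G: G is gray → back edge
Back edge closes the cycle G → M → F → K → G; its vertices are {F, G, K, M}.

F, G, K, M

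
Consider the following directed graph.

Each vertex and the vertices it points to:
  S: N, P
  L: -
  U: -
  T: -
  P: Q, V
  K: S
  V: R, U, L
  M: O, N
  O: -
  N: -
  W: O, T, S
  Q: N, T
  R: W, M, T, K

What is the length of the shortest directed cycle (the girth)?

5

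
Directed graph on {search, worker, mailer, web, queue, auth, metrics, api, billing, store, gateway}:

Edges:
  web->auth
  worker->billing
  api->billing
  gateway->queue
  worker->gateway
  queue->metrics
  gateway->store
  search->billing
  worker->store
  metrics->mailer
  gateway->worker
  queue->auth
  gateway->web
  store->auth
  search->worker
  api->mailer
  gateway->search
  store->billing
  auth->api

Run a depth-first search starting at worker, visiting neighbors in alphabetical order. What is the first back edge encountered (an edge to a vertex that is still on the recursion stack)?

search->worker

DFS from worker (visiting neighbors in alphabetical order); mark gray on enter, black on exit:
worker gray
  billing gray
  billing black
  gateway gray
    queue gray
      auth gray
        api gray
          api→billing: billing black — skip
          mailer gray
          mailer black
        api black
      auth black
      metrics gray
        metrics→mailer: mailer black — skip
      metrics black
    queue black
    search gray
      search→billing: billing black — skip
      search→worker: worker is gray → back edge
First back edge: search → worker.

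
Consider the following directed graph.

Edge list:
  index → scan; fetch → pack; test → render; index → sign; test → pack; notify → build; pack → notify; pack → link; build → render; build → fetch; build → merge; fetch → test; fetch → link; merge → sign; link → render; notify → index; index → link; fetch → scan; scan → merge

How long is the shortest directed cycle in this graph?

For each vertex v, BFS finds the shortest path from v back to v.
The shortest such closed walk is fetch → pack → notify → build → fetch, length 4.

4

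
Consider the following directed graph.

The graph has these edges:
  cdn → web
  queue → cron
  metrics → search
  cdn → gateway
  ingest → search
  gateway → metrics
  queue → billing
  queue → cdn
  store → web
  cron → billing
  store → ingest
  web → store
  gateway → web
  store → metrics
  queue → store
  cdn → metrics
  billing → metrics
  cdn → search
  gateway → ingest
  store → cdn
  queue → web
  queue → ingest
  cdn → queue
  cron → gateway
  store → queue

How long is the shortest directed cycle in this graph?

2

For each vertex v, BFS finds the shortest path from v back to v.
The shortest such closed walk is store → web → store, length 2.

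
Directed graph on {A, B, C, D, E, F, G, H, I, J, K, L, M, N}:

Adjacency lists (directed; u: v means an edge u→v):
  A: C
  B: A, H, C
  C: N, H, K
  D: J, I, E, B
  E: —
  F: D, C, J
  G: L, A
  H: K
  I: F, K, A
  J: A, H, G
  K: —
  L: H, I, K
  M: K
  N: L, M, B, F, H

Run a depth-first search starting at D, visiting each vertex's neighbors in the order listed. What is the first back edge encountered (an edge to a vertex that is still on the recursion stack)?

F→D

DFS from D (visiting each vertex's neighbors in the order listed); mark gray on enter, black on exit:
D gray
  J gray
    A gray
      C gray
        N gray
          L gray
            H gray
              K gray
              K black
            H black
            I gray
              F gray
                F→D: D is gray → back edge
First back edge: F → D.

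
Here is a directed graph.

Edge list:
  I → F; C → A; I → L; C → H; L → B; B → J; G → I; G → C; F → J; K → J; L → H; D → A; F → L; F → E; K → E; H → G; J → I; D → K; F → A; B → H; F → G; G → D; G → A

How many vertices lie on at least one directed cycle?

10

A vertex is on a directed cycle iff it belongs to a strongly connected component of size ≥ 2 (or has a self-loop).
The vertices on cycles are {B, C, D, F, G, H, I, J, K, L} — 10 in total.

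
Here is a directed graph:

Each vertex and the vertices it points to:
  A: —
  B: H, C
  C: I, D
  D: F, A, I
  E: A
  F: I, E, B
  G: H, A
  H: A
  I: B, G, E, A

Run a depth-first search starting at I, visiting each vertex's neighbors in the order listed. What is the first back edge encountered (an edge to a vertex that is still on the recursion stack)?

DFS from I (visiting each vertex's neighbors in the order listed); mark gray on enter, black on exit:
I gray
  B gray
    H gray
      A gray
      A black
    H black
    C gray
      C→I: I is gray → back edge
First back edge: C → I.

C->I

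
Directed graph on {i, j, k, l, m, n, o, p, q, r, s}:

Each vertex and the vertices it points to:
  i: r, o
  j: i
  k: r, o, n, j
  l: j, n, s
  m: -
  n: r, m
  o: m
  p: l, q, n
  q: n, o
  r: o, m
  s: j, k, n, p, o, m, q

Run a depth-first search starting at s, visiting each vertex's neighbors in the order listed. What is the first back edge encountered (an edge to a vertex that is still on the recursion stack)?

DFS from s (visiting each vertex's neighbors in the order listed); mark gray on enter, black on exit:
s gray
  j gray
    i gray
      r gray
        o gray
          m gray
          m black
        o black
        r→m: m black — skip
      r black
      i→o: o black — skip
    i black
  j black
  k gray
    k→r: r black — skip
    k→o: o black — skip
    n gray
      n→r: r black — skip
      n→m: m black — skip
    n black
    k→j: j black — skip
  k black
  s→n: n black — skip
  p gray
    l gray
      l→j: j black — skip
      l→n: n black — skip
      l→s: s is gray → back edge
First back edge: l → s.

l->s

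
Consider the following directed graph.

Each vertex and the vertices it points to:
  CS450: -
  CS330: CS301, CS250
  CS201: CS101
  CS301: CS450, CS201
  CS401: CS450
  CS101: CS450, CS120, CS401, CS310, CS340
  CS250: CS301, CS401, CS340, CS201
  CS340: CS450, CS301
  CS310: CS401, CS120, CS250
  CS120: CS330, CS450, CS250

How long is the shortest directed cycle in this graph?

For each vertex v, BFS finds the shortest path from v back to v.
The shortest such closed walk is CS201 → CS101 → CS310 → CS250 → CS201, length 4.

4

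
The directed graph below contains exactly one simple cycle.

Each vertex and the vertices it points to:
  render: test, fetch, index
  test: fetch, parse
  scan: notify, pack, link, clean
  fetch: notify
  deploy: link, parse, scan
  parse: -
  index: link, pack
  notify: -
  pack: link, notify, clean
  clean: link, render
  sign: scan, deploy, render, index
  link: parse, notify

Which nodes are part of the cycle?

DFS with gray/black marking from render:
render gray
  test gray
    fetch gray
      notify gray
      notify black
    fetch black
    parse gray
    parse black
  test black
  render→fetch: fetch black — skip
  index gray
    link gray
      link→parse: parse black — skip
      link→notify: notify black — skip
    link black
    pack gray
      pack→link: link black — skip
      pack→notify: notify black — skip
      clean gray
        clean→link: link black — skip
        clean→render: render is gray → back edge
Back edge closes the cycle render → index → pack → clean → render; its vertices are {pack, clean, index, render}.

pack, clean, index, render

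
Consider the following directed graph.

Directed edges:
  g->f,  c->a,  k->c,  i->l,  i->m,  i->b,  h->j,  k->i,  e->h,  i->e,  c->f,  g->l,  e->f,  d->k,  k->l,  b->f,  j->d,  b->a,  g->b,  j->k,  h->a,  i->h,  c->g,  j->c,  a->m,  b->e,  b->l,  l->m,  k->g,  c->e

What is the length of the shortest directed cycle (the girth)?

4

For each vertex v, BFS finds the shortest path from v back to v.
The shortest such closed walk is j → c → e → h → j, length 4.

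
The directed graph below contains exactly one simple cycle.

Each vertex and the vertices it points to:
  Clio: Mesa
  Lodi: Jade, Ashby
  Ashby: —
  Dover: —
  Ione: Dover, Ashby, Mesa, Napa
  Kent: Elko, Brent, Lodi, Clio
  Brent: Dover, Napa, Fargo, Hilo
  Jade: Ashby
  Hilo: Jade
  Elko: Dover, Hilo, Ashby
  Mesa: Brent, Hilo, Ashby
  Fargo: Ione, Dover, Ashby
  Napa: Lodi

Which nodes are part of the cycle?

DFS with gray/black marking from Brent:
Brent gray
  Dover gray
  Dover black
  Napa gray
    Lodi gray
      Jade gray
        Ashby gray
        Ashby black
      Jade black
      Lodi→Ashby: Ashby black — skip
    Lodi black
  Napa black
  Fargo gray
    Ione gray
      Ione→Dover: Dover black — skip
      Ione→Ashby: Ashby black — skip
      Mesa gray
        Mesa→Brent: Brent is gray → back edge
Back edge closes the cycle Brent → Fargo → Ione → Mesa → Brent; its vertices are {Ione, Mesa, Brent, Fargo}.

Ione, Mesa, Brent, Fargo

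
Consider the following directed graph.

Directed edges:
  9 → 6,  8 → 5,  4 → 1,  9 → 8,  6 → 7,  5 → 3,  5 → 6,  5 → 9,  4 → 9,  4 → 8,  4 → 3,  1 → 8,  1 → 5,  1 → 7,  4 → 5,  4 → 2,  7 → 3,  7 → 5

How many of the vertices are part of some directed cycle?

A vertex is on a directed cycle iff it belongs to a strongly connected component of size ≥ 2 (or has a self-loop).
The vertices on cycles are {5, 6, 7, 8, 9} — 5 in total.

5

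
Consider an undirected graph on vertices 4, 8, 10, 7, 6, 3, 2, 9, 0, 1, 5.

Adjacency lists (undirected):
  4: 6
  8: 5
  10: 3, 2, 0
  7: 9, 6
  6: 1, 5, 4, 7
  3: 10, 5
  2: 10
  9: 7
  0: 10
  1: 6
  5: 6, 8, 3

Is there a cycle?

No

DFS, tracking each vertex's parent; an edge to a visited non-parent vertex closes a cycle.
Start from 0:
visit 0 (parent –)
  visit 10 (parent 0)
    visit 3 (parent 10)
      3–10: parent, skip
      visit 5 (parent 3)
        visit 6 (parent 5)
          visit 1 (parent 6)
            1–6: parent, skip
          6–5: parent, skip
          visit 4 (parent 6)
            4–6: parent, skip
          visit 7 (parent 6)
            visit 9 (parent 7)
              9–7: parent, skip
            7–6: parent, skip
        visit 8 (parent 5)
          8–5: parent, skip
        5–3: parent, skip
    visit 2 (parent 10)
      2–10: parent, skip
    10–0: parent, skip
No non-parent visited neighbor found — the graph is a forest.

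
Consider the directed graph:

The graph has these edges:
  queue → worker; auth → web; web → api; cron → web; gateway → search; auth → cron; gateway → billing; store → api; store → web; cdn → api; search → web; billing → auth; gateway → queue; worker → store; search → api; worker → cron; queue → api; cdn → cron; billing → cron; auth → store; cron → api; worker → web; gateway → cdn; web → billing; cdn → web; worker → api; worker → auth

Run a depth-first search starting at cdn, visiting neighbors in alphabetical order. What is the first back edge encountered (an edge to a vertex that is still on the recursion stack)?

auth→cron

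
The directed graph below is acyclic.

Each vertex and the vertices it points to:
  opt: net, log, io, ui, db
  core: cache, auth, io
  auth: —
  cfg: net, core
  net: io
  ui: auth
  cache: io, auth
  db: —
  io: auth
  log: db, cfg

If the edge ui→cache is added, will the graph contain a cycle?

No

Adding ui→cache creates a cycle iff cache can already reach ui.
Explore from cache: no path reaches ui. The graph stays acyclic.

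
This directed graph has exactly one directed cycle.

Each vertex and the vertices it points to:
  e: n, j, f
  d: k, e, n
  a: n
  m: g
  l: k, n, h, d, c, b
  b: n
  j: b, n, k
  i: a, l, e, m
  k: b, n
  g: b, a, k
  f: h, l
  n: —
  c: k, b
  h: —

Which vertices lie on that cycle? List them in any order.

DFS with gray/black marking from e:
e gray
  n gray
  n black
  j gray
    b gray
      b→n: n black — skip
    b black
    j→n: n black — skip
    k gray
      k→b: b black — skip
      k→n: n black — skip
    k black
  j black
  f gray
    h gray
    h black
    l gray
      l→k: k black — skip
      l→n: n black — skip
      l→h: h black — skip
      d gray
        d→k: k black — skip
        d→e: e is gray → back edge
Back edge closes the cycle e → f → l → d → e; its vertices are {d, e, f, l}.

d, e, f, l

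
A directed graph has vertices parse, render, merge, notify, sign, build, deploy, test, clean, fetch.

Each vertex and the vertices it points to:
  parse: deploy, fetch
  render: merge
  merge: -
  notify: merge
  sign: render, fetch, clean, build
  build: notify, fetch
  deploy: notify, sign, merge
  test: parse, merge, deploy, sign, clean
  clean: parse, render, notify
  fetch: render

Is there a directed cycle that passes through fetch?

No

fetch lies on a cycle iff there is a path from fetch back to itself.
Exploring from fetch, it never reaches itself; equivalently, its strongly connected component is a singleton.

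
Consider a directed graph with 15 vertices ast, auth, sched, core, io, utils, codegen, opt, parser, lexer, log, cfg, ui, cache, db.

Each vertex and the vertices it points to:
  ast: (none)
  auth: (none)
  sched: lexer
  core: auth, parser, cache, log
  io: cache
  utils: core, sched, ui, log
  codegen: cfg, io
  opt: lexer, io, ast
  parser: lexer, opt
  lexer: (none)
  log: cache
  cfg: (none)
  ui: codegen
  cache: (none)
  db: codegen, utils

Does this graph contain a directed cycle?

No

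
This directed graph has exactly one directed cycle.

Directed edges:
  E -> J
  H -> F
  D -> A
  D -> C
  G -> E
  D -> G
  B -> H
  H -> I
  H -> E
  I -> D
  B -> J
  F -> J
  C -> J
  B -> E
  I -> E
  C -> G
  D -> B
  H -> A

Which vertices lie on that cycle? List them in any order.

B, D, H, I

DFS with gray/black marking from I:
I gray
  D gray
    G gray
      E gray
        J gray
        J black
      E black
    G black
    B gray
      B→J: J black — skip
      H gray
        F gray
          F→J: J black — skip
        F black
        H→I: I is gray → back edge
Back edge closes the cycle I → D → B → H → I; its vertices are {B, D, H, I}.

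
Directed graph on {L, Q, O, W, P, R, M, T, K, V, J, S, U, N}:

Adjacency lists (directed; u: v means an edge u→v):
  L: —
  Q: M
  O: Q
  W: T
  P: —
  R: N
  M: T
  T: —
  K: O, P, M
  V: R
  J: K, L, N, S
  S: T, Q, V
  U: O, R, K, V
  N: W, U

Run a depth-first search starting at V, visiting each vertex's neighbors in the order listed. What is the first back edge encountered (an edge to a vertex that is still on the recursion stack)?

DFS from V (visiting each vertex's neighbors in the order listed); mark gray on enter, black on exit:
V gray
  R gray
    N gray
      W gray
        T gray
        T black
      W black
      U gray
        O gray
          Q gray
            M gray
              M→T: T black — skip
            M black
          Q black
        O black
        U→R: R is gray → back edge
First back edge: U → R.

U->R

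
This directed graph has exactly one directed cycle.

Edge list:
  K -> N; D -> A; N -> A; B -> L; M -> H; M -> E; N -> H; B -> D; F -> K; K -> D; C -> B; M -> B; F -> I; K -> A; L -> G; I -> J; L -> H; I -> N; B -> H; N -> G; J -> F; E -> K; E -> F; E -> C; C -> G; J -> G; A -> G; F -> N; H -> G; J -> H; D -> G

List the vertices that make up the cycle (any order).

DFS with gray/black marking from F:
F gray
  I gray
    J gray
      G gray
      G black
      J→F: F is gray → back edge
Back edge closes the cycle F → I → J → F; its vertices are {F, I, J}.

F, I, J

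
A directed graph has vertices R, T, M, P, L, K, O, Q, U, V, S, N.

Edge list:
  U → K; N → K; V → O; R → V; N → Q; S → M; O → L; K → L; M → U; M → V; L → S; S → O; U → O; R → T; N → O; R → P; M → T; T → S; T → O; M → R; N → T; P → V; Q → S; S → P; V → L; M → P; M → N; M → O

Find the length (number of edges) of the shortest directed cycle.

3

For each vertex v, BFS finds the shortest path from v back to v.
The shortest such closed walk is M → T → S → M, length 3.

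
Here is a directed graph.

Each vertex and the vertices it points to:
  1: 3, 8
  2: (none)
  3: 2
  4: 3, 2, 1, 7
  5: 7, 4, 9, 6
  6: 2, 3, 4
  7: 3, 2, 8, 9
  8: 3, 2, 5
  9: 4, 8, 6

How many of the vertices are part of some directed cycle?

7

A vertex is on a directed cycle iff it belongs to a strongly connected component of size ≥ 2 (or has a self-loop).
The vertices on cycles are {1, 4, 5, 6, 7, 8, 9} — 7 in total.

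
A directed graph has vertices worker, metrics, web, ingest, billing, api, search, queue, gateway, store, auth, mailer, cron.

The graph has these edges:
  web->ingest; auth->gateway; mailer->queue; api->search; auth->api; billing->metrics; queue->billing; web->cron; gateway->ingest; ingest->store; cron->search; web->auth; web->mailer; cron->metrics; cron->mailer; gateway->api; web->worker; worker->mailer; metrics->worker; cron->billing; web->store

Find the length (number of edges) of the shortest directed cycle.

For each vertex v, BFS finds the shortest path from v back to v.
The shortest such closed walk is mailer → queue → billing → metrics → worker → mailer, length 5.

5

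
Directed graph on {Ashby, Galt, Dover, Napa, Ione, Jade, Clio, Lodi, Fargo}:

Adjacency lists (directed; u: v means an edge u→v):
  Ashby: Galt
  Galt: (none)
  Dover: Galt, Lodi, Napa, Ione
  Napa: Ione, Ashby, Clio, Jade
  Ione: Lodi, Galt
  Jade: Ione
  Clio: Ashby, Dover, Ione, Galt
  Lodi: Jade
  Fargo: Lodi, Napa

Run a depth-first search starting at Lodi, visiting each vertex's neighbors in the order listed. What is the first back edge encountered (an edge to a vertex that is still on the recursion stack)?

Ione→Lodi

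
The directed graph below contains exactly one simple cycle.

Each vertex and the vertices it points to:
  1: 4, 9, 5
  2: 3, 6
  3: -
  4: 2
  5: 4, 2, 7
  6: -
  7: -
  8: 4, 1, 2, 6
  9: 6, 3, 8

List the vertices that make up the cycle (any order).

1, 8, 9

DFS with gray/black marking from 1:
1 gray
  4 gray
    2 gray
      3 gray
      3 black
      6 gray
      6 black
    2 black
  4 black
  9 gray
    9→6: 6 black — skip
    9→3: 3 black — skip
    8 gray
      8→4: 4 black — skip
      8→1: 1 is gray → back edge
Back edge closes the cycle 1 → 9 → 8 → 1; its vertices are {1, 8, 9}.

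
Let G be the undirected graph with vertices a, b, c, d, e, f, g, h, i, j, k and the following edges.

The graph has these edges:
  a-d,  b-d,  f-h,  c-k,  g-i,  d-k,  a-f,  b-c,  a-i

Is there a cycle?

Yes

DFS, tracking each vertex's parent; an edge to a visited non-parent vertex closes a cycle.
Start from i:
visit i (parent –)
  visit a (parent i)
    a–i: parent, skip
    visit f (parent a)
      visit h (parent f)
        h–f: parent, skip
      f–a: parent, skip
    visit d (parent a)
      d–a: parent, skip
      visit k (parent d)
        k–d: parent, skip
        visit c (parent k)
          c–k: parent, skip
          visit b (parent c)
            b–d: d visited and ≠ parent → cycle
Cycle: d – k – c – b – d.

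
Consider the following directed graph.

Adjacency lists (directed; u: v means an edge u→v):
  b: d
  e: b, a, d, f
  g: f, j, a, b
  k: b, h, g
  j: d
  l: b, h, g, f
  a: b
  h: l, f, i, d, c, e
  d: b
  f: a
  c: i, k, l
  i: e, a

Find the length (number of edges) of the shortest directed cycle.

2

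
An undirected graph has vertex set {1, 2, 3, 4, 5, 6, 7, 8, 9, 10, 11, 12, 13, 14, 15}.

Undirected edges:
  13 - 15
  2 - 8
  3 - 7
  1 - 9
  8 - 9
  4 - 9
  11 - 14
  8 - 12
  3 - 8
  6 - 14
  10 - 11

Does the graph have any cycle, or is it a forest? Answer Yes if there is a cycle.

No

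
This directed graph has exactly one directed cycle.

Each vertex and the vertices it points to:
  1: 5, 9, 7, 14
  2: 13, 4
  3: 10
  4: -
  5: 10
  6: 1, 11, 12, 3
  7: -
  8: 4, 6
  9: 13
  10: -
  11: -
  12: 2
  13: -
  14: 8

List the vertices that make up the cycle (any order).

1, 6, 8, 14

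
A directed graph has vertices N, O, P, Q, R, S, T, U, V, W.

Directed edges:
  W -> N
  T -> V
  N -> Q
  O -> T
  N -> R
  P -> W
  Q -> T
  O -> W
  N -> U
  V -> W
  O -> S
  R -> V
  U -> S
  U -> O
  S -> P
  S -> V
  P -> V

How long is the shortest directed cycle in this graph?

For each vertex v, BFS finds the shortest path from v back to v.
The shortest such closed walk is N → R → V → W → N, length 4.

4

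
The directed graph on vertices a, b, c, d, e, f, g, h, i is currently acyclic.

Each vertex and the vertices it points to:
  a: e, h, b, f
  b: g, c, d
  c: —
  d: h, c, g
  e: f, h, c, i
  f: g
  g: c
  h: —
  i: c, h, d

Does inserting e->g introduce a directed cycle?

No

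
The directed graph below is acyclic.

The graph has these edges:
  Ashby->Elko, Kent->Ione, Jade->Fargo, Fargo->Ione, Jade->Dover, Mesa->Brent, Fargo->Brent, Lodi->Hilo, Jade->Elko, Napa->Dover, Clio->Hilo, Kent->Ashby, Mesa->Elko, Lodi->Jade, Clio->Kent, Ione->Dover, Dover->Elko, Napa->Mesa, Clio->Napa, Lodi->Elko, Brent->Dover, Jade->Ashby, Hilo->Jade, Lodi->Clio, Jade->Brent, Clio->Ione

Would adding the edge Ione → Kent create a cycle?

Yes

Adding Ione→Kent creates a cycle iff Kent can already reach Ione.
Path from Kent: Kent → Ione.
So Kent → … → Ione → Kent is a cycle.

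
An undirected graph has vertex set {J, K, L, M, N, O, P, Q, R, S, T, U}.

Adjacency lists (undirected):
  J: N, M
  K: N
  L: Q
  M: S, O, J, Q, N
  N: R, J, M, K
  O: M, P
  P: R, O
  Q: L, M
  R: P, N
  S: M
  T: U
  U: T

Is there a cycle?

DFS, tracking each vertex's parent; an edge to a visited non-parent vertex closes a cycle.
Start from O:
visit O (parent –)
  visit M (parent O)
    visit S (parent M)
      S–M: parent, skip
    M–O: parent, skip
    visit J (parent M)
      visit N (parent J)
        visit R (parent N)
          visit P (parent R)
            P–R: parent, skip
            P–O: O visited and ≠ parent → cycle
Cycle: O – M – J – N – R – P – O.

Yes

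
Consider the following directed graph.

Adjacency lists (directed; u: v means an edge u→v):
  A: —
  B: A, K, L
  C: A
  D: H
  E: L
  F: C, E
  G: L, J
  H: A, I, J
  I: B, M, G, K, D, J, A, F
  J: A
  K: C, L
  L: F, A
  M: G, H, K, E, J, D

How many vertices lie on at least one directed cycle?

7

A vertex is on a directed cycle iff it belongs to a strongly connected component of size ≥ 2 (or has a self-loop).
The vertices on cycles are {D, E, F, H, I, L, M} — 7 in total.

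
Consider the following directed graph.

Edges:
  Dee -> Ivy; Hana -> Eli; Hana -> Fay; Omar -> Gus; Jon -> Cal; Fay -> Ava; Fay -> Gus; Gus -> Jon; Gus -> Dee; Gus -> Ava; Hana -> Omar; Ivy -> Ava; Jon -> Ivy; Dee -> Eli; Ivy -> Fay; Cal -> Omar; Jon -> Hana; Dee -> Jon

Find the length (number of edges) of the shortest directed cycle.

4

For each vertex v, BFS finds the shortest path from v back to v.
The shortest such closed walk is Dee → Ivy → Fay → Gus → Dee, length 4.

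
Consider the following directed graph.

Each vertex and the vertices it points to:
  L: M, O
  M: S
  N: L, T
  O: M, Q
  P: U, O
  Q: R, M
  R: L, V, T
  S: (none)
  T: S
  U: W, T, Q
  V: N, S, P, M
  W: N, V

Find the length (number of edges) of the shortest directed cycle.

4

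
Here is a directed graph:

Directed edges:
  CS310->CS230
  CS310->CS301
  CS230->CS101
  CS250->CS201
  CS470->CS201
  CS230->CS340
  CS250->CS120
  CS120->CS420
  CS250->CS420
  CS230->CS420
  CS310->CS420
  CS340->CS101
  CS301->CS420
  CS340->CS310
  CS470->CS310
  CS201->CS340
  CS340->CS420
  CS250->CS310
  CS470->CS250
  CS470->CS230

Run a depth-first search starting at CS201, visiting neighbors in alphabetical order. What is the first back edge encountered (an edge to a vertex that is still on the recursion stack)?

DFS from CS201 (visiting neighbors in alphabetical order); mark gray on enter, black on exit:
CS201 gray
  CS340 gray
    CS101 gray
    CS101 black
    CS310 gray
      CS230 gray
        CS230→CS101: CS101 black — skip
        CS230→CS340: CS340 is gray → back edge
First back edge: CS230 → CS340.

CS230→CS340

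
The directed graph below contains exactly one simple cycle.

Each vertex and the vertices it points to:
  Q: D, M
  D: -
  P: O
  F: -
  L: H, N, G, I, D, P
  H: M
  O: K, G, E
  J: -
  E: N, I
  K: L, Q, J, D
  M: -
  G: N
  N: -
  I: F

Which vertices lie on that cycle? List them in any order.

K, L, O, P

DFS with gray/black marking from K:
K gray
  L gray
    H gray
      M gray
      M black
    H black
    N gray
    N black
    G gray
      G→N: N black — skip
    G black
    I gray
      F gray
      F black
    I black
    D gray
    D black
    P gray
      O gray
        O→K: K is gray → back edge
Back edge closes the cycle K → L → P → O → K; its vertices are {K, L, O, P}.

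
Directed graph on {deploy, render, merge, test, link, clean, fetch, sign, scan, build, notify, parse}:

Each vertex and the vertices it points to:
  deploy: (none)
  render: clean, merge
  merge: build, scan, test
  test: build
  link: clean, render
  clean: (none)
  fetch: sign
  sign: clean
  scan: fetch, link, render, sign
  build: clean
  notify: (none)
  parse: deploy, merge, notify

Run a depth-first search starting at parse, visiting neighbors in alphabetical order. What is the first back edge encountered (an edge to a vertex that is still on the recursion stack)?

DFS from parse (visiting neighbors in alphabetical order); mark gray on enter, black on exit:
parse gray
  deploy gray
  deploy black
  merge gray
    build gray
      clean gray
      clean black
    build black
    scan gray
      fetch gray
        sign gray
          sign→clean: clean black — skip
        sign black
      fetch black
      link gray
        link→clean: clean black — skip
        render gray
          render→clean: clean black — skip
          render→merge: merge is gray → back edge
First back edge: render → merge.

render->merge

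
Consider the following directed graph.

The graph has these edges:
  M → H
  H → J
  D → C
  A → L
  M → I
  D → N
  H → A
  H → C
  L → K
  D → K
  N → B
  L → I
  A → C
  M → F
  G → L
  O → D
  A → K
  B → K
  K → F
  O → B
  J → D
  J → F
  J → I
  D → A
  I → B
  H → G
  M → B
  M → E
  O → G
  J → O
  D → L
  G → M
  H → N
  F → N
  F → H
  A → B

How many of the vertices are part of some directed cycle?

A vertex is on a directed cycle iff it belongs to a strongly connected component of size ≥ 2 (or has a self-loop).
The vertices on cycles are {A, B, D, F, G, H, I, J, K, L, M, N, O} — 13 in total.

13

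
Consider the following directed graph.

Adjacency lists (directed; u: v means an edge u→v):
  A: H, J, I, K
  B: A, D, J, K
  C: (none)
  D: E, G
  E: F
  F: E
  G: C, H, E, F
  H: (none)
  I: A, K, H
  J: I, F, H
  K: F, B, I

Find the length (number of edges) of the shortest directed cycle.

For each vertex v, BFS finds the shortest path from v back to v.
The shortest such closed walk is B → K → B, length 2.

2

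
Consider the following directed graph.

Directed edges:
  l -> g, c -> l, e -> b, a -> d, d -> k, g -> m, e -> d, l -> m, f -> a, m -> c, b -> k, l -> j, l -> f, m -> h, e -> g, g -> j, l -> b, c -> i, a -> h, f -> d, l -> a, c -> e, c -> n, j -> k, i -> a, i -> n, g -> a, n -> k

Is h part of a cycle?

No

h lies on a cycle iff there is a path from h back to itself.
Exploring from h, it never reaches itself; equivalently, its strongly connected component is a singleton.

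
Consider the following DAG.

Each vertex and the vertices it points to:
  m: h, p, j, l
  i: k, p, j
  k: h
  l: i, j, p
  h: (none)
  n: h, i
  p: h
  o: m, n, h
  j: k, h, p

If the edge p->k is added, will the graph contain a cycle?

No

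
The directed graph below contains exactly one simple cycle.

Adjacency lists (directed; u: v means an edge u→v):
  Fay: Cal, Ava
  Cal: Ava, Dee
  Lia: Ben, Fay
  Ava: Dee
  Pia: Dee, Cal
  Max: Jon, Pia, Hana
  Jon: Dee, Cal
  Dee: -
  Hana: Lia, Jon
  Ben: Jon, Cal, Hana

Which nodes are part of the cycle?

Ben, Lia, Hana

DFS with gray/black marking from Hana:
Hana gray
  Lia gray
    Ben gray
      Jon gray
        Dee gray
        Dee black
        Cal gray
          Ava gray
            Ava→Dee: Dee black — skip
          Ava black
          Cal→Dee: Dee black — skip
        Cal black
      Jon black
      Ben→Cal: Cal black — skip
      Ben→Hana: Hana is gray → back edge
Back edge closes the cycle Hana → Lia → Ben → Hana; its vertices are {Ben, Lia, Hana}.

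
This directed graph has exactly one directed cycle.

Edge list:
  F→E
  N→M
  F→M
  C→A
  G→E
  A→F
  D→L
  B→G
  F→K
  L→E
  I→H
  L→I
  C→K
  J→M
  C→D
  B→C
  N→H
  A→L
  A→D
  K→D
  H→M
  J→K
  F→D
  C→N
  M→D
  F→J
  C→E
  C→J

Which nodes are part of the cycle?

D, H, I, L, M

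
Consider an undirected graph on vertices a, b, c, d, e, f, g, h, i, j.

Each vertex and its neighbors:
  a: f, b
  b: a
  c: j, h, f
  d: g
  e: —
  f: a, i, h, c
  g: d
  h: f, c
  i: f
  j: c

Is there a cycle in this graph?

Yes

DFS, tracking each vertex's parent; an edge to a visited non-parent vertex closes a cycle.
Start from e:
visit e (parent –)
visit a (parent –)
  visit f (parent a)
    f–a: parent, skip
    visit i (parent f)
      i–f: parent, skip
    visit h (parent f)
      h–f: parent, skip
      visit c (parent h)
        visit j (parent c)
          j–c: parent, skip
        c–h: parent, skip
        c–f: f visited and ≠ parent → cycle
Cycle: f – h – c – f.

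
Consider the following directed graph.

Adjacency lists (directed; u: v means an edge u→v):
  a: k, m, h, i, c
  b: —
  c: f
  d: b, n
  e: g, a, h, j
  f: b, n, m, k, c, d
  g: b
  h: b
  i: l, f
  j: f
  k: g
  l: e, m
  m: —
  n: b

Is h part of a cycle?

No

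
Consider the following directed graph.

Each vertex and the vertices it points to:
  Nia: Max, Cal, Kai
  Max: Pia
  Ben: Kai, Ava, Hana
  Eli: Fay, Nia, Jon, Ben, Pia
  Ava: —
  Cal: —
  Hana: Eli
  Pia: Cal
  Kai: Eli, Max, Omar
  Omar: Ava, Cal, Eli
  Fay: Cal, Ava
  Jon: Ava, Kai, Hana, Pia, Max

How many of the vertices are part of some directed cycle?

7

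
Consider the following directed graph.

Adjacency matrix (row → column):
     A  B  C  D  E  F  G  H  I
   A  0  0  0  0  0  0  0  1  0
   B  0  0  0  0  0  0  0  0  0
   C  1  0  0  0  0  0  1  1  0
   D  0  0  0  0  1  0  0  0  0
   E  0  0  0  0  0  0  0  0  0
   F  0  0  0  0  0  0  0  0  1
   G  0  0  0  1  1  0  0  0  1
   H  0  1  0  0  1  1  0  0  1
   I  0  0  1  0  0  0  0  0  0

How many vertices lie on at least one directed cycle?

6

A vertex is on a directed cycle iff it belongs to a strongly connected component of size ≥ 2 (or has a self-loop).
The vertices on cycles are {A, C, F, G, H, I} — 6 in total.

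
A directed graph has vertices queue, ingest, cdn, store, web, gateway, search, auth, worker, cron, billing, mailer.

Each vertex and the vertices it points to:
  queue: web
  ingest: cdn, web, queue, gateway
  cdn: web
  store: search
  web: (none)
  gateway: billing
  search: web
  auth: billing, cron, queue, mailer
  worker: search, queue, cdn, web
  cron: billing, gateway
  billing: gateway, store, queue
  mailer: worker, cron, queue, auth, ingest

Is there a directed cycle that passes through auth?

auth is on a cycle iff auth can reach itself via ≥1 edge.
auth → mailer → auth — yes.

Yes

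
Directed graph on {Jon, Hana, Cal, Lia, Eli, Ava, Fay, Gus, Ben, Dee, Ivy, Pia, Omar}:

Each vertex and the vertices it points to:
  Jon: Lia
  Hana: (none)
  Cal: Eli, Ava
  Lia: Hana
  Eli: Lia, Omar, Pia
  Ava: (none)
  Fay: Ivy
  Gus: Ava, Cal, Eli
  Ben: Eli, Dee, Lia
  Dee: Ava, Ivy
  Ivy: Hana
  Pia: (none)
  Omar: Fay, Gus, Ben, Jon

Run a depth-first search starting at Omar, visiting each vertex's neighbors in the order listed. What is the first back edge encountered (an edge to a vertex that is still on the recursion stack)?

Eli→Omar

DFS from Omar (visiting each vertex's neighbors in the order listed); mark gray on enter, black on exit:
Omar gray
  Fay gray
    Ivy gray
      Hana gray
      Hana black
    Ivy black
  Fay black
  Gus gray
    Ava gray
    Ava black
    Cal gray
      Eli gray
        Lia gray
          Lia→Hana: Hana black — skip
        Lia black
        Eli→Omar: Omar is gray → back edge
First back edge: Eli → Omar.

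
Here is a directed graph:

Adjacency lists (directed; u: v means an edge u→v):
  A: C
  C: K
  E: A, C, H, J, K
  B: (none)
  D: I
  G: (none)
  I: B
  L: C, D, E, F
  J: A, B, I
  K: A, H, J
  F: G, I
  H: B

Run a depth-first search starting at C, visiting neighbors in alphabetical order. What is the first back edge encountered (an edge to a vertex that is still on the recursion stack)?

DFS from C (visiting neighbors in alphabetical order); mark gray on enter, black on exit:
C gray
  K gray
    A gray
      A→C: C is gray → back edge
First back edge: A → C.

A->C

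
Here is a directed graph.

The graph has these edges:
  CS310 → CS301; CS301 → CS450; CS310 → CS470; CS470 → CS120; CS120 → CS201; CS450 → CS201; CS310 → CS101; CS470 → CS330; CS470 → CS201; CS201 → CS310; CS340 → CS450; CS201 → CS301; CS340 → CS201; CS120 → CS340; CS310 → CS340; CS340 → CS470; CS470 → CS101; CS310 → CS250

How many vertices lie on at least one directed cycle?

7

A vertex is on a directed cycle iff it belongs to a strongly connected component of size ≥ 2 (or has a self-loop).
The vertices on cycles are {CS120, CS201, CS301, CS310, CS340, CS450, CS470} — 7 in total.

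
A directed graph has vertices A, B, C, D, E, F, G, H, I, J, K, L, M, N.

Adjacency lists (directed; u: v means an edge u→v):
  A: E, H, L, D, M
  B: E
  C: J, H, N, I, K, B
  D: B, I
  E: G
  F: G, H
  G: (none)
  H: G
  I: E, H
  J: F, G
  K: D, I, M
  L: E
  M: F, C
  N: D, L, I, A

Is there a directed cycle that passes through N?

N is on a cycle iff N can reach itself via ≥1 edge.
N → A → M → C → N — yes.

Yes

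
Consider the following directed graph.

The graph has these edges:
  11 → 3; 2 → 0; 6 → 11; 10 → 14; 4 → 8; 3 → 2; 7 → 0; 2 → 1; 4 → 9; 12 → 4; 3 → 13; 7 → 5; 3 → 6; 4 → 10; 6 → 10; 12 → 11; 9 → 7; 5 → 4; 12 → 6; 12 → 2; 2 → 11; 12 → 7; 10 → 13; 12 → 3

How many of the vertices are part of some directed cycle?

8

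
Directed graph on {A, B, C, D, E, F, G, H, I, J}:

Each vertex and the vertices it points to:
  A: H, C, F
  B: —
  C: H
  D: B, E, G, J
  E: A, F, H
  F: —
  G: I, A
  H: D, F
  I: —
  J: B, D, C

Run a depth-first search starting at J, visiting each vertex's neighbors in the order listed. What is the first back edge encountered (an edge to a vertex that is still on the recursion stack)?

H->D

DFS from J (visiting each vertex's neighbors in the order listed); mark gray on enter, black on exit:
J gray
  B gray
  B black
  D gray
    D→B: B black — skip
    E gray
      A gray
        H gray
          H→D: D is gray → back edge
First back edge: H → D.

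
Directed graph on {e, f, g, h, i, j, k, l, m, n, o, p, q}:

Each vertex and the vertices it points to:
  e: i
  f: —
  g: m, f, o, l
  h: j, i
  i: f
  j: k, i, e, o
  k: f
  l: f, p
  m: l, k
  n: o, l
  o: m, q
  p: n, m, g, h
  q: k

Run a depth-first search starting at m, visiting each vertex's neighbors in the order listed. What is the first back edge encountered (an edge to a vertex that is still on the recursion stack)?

o→m

DFS from m (visiting each vertex's neighbors in the order listed); mark gray on enter, black on exit:
m gray
  l gray
    f gray
    f black
    p gray
      n gray
        o gray
          o→m: m is gray → back edge
First back edge: o → m.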